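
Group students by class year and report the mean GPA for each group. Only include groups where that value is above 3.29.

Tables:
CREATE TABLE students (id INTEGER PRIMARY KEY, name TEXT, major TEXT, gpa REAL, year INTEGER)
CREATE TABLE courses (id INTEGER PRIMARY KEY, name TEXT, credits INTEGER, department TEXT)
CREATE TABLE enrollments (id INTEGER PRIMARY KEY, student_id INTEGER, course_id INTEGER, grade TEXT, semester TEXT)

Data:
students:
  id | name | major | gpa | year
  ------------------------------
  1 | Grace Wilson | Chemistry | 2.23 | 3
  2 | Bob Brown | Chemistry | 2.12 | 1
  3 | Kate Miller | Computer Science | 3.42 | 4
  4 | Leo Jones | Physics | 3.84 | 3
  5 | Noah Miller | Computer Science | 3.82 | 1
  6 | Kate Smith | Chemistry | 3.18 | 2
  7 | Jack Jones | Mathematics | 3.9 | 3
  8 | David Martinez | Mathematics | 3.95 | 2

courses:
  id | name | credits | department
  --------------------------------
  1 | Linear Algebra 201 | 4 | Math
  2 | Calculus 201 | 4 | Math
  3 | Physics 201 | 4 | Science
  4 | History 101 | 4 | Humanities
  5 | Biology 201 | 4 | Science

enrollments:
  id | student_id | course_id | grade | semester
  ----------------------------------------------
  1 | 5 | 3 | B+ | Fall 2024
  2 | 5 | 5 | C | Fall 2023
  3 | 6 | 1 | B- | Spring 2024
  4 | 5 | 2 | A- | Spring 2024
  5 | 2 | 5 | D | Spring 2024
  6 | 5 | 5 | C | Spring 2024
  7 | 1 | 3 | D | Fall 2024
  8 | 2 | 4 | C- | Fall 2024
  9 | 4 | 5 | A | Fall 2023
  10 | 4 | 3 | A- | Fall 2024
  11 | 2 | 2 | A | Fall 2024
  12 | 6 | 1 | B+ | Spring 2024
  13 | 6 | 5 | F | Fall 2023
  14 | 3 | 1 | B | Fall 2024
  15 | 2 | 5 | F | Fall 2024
SELECT year, AVG(gpa) AS avg_gpa FROM students GROUP BY year HAVING AVG(gpa) > 3.29

Execution result:
year | avg_gpa
2 | 3.57
3 | 3.32
4 | 3.42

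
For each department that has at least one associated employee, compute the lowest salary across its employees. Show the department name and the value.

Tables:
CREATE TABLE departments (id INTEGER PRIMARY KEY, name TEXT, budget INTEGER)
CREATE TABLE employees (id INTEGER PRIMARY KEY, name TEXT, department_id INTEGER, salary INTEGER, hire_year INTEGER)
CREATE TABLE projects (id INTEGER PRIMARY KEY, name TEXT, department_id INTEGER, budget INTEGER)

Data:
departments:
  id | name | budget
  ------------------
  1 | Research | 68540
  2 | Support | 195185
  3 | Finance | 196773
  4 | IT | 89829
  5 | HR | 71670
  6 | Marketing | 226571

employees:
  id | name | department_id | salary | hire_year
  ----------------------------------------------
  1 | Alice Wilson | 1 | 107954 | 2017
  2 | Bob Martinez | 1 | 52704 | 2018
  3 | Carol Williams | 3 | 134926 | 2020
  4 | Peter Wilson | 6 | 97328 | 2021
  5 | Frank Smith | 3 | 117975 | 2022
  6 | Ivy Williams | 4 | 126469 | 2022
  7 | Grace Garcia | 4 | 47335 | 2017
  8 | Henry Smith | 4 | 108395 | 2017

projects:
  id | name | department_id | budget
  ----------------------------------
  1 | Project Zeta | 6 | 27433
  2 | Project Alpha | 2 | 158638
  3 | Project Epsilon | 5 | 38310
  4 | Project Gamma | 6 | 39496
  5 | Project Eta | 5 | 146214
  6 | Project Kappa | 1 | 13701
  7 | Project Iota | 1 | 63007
SELECT p.name, MIN(c.salary) AS min_salary FROM employees c JOIN departments p ON c.department_id = p.id GROUP BY p.id, p.name

Execution result:
name | min_salary
Research | 52704
Finance | 117975
IT | 47335
Marketing | 97328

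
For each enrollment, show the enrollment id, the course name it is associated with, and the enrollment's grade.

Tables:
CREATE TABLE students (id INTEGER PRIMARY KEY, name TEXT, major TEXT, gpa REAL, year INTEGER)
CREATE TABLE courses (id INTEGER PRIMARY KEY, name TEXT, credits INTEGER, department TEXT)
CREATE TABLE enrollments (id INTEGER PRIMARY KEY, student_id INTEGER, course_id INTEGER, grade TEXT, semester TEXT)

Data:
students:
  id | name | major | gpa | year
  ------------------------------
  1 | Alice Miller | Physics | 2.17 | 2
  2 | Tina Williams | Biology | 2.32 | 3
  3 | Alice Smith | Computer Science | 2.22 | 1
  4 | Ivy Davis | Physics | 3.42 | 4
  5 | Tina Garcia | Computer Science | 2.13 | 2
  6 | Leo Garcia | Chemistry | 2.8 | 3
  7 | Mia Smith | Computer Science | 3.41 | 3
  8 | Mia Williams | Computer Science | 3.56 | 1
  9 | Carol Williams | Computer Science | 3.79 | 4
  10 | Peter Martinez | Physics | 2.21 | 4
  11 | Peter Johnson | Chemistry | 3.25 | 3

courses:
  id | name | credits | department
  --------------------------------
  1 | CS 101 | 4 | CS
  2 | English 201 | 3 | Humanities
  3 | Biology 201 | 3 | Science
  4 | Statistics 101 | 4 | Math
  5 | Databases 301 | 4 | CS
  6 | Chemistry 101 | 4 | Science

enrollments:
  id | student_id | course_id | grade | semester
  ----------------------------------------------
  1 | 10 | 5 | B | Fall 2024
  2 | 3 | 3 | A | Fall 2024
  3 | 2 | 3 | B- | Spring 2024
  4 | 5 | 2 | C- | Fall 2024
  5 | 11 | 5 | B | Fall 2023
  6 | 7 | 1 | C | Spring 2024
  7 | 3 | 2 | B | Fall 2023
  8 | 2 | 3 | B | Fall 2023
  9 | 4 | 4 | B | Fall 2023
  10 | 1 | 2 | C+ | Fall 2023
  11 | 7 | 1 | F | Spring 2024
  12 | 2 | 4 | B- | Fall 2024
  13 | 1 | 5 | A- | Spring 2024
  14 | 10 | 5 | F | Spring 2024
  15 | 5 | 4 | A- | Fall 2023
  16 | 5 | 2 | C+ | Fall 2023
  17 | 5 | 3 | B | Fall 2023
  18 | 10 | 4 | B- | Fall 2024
SELECT c.id, p.name AS course, c.grade FROM enrollments c JOIN courses p ON c.course_id = p.id

Execution result:
id | course | grade
1 | Databases 301 | B
2 | Biology 201 | A
3 | Biology 201 | B-
4 | English 201 | C-
5 | Databases 301 | B
6 | CS 101 | C
7 | English 201 | B
8 | Biology 201 | B
9 | Statistics 101 | B
10 | English 201 | C+
11 | CS 101 | F
12 | Statistics 101 | B-
13 | Databases 301 | A-
14 | Databases 301 | F
15 | Statistics 101 | A-
16 | English 201 | C+
17 | Biology 201 | B
18 | Statistics 101 | B-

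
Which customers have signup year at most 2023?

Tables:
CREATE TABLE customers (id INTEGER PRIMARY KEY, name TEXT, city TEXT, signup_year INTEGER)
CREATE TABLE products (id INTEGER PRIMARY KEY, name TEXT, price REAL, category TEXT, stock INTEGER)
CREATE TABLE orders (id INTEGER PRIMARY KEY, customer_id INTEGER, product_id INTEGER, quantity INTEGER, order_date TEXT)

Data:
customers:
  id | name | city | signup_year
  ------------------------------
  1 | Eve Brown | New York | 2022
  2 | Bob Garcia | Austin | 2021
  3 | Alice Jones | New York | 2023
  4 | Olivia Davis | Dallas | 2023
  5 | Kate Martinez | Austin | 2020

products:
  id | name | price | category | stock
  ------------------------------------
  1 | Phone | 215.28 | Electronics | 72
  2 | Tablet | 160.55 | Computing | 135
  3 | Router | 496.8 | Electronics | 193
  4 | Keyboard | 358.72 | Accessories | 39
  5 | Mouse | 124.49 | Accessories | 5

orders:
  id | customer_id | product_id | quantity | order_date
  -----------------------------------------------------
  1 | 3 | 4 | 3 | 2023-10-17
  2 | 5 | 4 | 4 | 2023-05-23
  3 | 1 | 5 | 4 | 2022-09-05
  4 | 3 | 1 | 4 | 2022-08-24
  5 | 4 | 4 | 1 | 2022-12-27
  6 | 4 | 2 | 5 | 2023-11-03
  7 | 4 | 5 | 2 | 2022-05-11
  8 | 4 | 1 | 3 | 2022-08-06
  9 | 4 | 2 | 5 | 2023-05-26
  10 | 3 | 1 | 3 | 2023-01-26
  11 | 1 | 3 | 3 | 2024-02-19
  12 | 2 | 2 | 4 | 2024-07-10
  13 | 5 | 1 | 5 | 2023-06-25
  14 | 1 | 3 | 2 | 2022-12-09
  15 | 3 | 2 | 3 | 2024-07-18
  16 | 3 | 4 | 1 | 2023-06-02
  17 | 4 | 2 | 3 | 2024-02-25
SELECT name, signup_year FROM customers WHERE signup_year <= 2023

Execution result:
name | signup_year
Eve Brown | 2022
Bob Garcia | 2021
Alice Jones | 2023
Olivia Davis | 2023
Kate Martinez | 2020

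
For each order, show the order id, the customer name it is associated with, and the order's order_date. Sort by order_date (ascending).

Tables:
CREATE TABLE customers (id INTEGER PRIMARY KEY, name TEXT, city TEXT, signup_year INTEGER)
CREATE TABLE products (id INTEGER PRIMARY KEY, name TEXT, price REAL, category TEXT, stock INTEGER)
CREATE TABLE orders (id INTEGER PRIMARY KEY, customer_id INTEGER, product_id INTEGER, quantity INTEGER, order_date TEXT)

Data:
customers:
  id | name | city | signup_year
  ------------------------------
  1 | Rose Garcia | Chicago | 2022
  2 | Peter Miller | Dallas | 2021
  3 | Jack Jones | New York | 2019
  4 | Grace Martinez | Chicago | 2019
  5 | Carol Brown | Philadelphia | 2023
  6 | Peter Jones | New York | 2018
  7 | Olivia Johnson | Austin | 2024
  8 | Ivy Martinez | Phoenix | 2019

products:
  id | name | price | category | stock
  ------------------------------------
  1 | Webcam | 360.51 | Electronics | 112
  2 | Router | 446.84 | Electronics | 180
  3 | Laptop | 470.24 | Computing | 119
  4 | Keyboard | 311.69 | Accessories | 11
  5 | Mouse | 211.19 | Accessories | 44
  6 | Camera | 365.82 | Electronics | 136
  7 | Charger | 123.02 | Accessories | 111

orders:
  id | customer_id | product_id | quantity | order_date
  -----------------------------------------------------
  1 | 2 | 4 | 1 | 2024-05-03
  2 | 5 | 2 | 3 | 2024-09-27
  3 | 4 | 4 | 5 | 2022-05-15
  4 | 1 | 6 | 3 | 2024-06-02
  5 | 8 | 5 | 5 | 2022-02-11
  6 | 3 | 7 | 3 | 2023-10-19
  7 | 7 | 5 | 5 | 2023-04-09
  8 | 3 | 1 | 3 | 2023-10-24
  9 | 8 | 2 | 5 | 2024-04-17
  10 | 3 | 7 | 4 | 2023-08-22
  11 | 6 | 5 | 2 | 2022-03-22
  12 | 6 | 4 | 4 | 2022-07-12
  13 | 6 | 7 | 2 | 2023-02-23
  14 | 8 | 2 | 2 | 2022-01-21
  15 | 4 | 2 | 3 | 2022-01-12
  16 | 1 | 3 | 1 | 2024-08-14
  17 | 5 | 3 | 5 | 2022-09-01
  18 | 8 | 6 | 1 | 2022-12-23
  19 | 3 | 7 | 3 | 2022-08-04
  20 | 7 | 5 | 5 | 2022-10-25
SELECT c.id, p.name AS customer, c.order_date FROM orders c JOIN customers p ON c.customer_id = p.id ORDER BY c.order_date ASC

Execution result:
id | customer | order_date
15 | Grace Martinez | 2022-01-12
14 | Ivy Martinez | 2022-01-21
5 | Ivy Martinez | 2022-02-11
11 | Peter Jones | 2022-03-22
3 | Grace Martinez | 2022-05-15
12 | Peter Jones | 2022-07-12
19 | Jack Jones | 2022-08-04
17 | Carol Brown | 2022-09-01
20 | Olivia Johnson | 2022-10-25
18 | Ivy Martinez | 2022-12-23
13 | Peter Jones | 2023-02-23
7 | Olivia Johnson | 2023-04-09
10 | Jack Jones | 2023-08-22
6 | Jack Jones | 2023-10-19
8 | Jack Jones | 2023-10-24
9 | Ivy Martinez | 2024-04-17
1 | Peter Miller | 2024-05-03
4 | Rose Garcia | 2024-06-02
16 | Rose Garcia | 2024-08-14
2 | Carol Brown | 2024-09-27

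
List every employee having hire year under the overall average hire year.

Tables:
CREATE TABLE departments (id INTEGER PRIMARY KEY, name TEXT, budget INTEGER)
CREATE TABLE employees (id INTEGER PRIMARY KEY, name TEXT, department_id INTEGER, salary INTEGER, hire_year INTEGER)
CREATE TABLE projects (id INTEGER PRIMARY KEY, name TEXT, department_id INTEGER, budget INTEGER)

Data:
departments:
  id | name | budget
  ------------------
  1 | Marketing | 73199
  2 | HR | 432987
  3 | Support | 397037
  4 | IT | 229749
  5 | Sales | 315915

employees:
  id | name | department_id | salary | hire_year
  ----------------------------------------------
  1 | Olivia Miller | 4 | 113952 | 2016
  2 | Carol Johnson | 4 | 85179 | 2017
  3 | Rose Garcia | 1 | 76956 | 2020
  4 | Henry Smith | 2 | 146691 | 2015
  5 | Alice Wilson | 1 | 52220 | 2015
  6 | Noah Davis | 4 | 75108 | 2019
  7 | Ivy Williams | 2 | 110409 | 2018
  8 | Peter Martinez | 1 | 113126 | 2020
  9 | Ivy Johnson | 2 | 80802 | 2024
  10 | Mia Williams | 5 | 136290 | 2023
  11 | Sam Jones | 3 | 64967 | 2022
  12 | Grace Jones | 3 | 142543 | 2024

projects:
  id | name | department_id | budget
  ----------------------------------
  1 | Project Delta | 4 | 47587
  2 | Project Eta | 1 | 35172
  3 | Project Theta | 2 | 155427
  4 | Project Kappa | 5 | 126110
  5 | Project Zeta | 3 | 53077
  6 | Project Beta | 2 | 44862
SELECT name, hire_year FROM employees WHERE hire_year < (SELECT AVG(hire_year) FROM employees)

Execution result:
name | hire_year
Olivia Miller | 2016
Carol Johnson | 2017
Henry Smith | 2015
Alice Wilson | 2015
Noah Davis | 2019
Ivy Williams | 2018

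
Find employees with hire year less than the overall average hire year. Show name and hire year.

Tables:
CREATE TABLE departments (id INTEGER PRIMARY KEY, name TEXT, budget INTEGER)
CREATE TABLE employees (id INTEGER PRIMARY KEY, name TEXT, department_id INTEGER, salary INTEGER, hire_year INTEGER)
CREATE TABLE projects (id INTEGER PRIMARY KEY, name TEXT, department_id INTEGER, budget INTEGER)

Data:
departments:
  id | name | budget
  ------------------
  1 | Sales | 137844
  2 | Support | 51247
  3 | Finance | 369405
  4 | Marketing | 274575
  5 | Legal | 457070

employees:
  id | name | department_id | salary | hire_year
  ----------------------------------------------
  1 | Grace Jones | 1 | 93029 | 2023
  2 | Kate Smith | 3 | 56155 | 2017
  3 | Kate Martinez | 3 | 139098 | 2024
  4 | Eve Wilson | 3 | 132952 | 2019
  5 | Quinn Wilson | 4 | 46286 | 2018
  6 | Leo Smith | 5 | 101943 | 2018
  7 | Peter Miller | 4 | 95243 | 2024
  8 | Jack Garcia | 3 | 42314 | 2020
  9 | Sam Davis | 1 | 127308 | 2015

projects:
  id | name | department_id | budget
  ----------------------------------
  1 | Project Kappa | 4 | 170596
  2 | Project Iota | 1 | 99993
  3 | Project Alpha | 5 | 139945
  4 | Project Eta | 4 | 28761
SELECT name, hire_year FROM employees WHERE hire_year < (SELECT AVG(hire_year) FROM employees)

Execution result:
name | hire_year
Kate Smith | 2017
Eve Wilson | 2019
Quinn Wilson | 2018
Leo Smith | 2018
Sam Davis | 2015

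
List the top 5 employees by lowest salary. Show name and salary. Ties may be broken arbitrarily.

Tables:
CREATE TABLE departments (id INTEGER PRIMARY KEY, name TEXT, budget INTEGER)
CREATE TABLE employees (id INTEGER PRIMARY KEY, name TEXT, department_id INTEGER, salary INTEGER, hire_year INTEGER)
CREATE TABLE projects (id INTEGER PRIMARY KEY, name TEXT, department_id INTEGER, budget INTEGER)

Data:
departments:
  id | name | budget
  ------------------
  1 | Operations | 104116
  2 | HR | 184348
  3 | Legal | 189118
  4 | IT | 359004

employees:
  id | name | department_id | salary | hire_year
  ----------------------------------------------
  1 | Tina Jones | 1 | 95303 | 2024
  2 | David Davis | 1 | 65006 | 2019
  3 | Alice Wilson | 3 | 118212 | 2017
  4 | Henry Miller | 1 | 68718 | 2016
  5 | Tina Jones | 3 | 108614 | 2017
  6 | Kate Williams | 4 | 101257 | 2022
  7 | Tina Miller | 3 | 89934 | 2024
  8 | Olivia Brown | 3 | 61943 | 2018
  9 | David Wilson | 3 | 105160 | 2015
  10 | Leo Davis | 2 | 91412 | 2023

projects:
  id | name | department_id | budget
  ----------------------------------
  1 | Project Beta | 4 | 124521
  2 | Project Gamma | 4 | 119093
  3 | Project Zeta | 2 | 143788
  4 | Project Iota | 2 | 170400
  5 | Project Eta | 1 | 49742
SELECT name, salary FROM employees ORDER BY salary ASC LIMIT 5

Execution result:
name | salary
Olivia Brown | 61943
David Davis | 65006
Henry Miller | 68718
Tina Miller | 89934
Leo Davis | 91412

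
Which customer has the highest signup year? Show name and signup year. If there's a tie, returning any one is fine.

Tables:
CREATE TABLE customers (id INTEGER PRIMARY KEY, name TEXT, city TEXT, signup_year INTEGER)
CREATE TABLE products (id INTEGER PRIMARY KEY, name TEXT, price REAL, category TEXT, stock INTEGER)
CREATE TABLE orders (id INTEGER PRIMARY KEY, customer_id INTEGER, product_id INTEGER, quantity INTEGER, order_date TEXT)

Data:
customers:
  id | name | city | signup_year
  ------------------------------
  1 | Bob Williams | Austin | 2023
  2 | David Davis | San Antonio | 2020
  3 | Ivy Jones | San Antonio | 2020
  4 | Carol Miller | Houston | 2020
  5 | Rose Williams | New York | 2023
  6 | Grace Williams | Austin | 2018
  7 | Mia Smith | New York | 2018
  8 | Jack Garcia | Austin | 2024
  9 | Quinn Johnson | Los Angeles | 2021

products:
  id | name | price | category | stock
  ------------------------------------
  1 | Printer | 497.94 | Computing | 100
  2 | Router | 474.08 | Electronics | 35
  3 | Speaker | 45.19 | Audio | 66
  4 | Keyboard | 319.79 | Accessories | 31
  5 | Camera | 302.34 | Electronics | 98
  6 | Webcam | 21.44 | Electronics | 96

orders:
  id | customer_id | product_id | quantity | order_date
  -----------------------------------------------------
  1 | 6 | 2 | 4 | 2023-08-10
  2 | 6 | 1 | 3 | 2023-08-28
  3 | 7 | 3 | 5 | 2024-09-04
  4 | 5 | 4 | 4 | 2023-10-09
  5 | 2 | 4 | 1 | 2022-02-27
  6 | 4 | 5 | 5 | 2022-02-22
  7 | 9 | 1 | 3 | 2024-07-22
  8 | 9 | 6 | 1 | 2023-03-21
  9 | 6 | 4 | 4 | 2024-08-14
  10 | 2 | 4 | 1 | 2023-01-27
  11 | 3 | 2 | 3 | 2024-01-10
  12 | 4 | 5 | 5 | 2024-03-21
SELECT name, signup_year FROM customers ORDER BY signup_year DESC LIMIT 1

Execution result:
name | signup_year
Jack Garcia | 2024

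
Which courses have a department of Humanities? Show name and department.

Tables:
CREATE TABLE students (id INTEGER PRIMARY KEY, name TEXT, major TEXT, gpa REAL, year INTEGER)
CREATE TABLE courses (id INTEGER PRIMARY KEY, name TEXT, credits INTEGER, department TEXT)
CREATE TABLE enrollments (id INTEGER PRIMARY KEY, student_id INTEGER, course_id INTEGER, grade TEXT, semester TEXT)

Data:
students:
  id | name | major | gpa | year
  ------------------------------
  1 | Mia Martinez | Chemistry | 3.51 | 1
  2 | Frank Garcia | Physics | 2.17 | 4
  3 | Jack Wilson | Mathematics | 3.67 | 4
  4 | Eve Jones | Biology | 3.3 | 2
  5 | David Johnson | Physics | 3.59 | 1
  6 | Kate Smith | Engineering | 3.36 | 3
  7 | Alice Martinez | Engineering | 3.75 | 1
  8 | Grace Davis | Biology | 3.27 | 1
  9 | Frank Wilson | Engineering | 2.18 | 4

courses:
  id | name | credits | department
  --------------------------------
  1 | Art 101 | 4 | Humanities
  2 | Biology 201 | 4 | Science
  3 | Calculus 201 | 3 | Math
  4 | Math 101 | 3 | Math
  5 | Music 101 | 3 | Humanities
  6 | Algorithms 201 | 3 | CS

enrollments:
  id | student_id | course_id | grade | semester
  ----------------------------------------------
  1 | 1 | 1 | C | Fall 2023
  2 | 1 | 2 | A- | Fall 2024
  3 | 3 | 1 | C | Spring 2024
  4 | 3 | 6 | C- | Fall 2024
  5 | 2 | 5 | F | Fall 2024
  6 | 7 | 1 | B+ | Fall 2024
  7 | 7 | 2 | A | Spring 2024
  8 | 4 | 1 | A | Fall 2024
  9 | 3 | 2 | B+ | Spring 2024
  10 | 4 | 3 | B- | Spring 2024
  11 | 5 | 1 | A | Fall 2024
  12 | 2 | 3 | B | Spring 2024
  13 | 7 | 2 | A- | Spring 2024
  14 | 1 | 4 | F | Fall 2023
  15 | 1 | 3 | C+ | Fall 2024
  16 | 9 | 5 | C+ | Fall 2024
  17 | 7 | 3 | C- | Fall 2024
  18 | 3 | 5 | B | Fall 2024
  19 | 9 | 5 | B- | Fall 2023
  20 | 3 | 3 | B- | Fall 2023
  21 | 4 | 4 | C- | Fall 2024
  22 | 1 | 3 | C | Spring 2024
SELECT name, department FROM courses WHERE department = 'Humanities'

Execution result:
name | department
Art 101 | Humanities
Music 101 | Humanities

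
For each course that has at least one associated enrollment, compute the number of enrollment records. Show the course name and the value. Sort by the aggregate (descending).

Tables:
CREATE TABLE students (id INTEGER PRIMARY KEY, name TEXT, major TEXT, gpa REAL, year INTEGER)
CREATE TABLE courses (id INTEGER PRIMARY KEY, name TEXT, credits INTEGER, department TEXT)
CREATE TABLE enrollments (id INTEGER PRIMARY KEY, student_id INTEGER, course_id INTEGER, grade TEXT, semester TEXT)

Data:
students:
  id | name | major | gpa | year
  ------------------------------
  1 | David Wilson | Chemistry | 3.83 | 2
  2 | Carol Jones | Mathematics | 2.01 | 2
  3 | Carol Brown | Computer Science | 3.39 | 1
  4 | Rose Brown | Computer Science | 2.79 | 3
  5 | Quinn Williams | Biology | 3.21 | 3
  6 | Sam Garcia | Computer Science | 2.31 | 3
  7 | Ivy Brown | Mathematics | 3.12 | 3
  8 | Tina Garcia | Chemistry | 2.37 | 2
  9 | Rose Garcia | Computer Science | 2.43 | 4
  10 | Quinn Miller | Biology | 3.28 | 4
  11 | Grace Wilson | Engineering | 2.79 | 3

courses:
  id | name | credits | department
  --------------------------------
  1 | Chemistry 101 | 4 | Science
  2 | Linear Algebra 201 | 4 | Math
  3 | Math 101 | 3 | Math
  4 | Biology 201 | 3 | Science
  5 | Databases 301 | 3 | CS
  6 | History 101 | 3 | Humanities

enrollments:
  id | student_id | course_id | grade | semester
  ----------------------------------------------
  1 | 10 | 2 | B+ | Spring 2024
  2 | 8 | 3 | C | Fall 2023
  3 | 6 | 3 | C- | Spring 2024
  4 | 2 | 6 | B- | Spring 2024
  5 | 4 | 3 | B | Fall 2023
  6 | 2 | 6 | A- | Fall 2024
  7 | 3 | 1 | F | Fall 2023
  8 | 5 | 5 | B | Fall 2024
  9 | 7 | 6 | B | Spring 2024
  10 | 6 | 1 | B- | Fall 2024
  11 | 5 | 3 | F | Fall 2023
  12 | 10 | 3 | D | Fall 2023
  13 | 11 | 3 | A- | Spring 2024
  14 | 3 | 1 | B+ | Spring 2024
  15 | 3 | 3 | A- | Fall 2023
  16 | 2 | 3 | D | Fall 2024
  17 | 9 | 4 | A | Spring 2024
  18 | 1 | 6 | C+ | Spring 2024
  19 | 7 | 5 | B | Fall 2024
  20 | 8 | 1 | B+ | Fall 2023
SELECT p.name, COUNT(*) AS n FROM enrollments c JOIN courses p ON c.course_id = p.id GROUP BY p.id, p.name ORDER BY n DESC

Execution result:
name | n
Math 101 | 8
Chemistry 101 | 4
History 101 | 4
Databases 301 | 2
Linear Algebra 201 | 1
Biology 201 | 1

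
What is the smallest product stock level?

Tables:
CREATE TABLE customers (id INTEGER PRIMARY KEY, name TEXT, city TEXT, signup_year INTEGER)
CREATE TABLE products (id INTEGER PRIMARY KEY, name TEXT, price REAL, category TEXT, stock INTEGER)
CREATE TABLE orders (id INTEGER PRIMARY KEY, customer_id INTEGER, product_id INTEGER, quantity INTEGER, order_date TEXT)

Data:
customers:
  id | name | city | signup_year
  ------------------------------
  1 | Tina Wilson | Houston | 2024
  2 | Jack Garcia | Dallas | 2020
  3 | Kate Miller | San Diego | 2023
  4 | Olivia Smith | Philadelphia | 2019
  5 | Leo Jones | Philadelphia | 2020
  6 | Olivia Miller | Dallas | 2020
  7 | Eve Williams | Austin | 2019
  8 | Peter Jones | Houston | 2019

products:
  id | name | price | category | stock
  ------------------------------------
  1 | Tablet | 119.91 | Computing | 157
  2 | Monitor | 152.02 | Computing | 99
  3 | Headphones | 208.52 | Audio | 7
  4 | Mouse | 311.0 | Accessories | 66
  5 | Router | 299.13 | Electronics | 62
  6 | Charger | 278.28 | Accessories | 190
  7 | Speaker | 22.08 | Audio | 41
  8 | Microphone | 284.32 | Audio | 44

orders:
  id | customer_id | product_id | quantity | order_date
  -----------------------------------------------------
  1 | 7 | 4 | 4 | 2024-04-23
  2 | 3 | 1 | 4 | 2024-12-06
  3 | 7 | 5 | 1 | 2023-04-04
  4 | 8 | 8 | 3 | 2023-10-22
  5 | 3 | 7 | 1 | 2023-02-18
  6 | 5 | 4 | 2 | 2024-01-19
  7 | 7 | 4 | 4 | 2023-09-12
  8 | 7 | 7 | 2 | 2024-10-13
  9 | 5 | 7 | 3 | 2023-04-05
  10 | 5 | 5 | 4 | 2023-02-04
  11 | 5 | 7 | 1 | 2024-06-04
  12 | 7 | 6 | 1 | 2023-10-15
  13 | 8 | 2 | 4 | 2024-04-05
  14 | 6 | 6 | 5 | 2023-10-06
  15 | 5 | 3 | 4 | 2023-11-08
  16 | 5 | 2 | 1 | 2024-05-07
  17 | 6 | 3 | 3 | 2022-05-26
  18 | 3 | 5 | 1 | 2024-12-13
SELECT MIN(stock) FROM products

Execution result:
7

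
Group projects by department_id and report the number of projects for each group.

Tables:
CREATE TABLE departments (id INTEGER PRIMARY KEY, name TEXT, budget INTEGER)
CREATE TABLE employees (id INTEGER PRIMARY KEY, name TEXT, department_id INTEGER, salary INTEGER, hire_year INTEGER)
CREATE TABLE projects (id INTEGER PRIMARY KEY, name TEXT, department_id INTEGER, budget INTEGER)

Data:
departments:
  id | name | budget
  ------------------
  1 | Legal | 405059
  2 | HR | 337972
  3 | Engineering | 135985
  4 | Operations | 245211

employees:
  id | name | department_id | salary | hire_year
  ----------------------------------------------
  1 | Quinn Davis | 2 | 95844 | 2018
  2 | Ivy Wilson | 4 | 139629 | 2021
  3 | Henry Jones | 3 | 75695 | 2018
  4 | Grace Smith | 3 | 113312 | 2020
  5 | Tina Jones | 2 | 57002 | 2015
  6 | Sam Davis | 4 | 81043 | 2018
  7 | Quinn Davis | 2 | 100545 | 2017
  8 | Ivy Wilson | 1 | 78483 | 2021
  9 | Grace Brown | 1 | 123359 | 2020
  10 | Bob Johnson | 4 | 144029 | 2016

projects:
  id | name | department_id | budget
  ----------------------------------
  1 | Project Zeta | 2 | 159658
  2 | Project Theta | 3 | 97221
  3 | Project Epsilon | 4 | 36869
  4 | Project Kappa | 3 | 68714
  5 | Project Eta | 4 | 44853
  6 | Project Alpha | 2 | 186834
SELECT department_id, COUNT(*) AS n FROM projects GROUP BY department_id

Execution result:
department_id | n
2 | 2
3 | 2
4 | 2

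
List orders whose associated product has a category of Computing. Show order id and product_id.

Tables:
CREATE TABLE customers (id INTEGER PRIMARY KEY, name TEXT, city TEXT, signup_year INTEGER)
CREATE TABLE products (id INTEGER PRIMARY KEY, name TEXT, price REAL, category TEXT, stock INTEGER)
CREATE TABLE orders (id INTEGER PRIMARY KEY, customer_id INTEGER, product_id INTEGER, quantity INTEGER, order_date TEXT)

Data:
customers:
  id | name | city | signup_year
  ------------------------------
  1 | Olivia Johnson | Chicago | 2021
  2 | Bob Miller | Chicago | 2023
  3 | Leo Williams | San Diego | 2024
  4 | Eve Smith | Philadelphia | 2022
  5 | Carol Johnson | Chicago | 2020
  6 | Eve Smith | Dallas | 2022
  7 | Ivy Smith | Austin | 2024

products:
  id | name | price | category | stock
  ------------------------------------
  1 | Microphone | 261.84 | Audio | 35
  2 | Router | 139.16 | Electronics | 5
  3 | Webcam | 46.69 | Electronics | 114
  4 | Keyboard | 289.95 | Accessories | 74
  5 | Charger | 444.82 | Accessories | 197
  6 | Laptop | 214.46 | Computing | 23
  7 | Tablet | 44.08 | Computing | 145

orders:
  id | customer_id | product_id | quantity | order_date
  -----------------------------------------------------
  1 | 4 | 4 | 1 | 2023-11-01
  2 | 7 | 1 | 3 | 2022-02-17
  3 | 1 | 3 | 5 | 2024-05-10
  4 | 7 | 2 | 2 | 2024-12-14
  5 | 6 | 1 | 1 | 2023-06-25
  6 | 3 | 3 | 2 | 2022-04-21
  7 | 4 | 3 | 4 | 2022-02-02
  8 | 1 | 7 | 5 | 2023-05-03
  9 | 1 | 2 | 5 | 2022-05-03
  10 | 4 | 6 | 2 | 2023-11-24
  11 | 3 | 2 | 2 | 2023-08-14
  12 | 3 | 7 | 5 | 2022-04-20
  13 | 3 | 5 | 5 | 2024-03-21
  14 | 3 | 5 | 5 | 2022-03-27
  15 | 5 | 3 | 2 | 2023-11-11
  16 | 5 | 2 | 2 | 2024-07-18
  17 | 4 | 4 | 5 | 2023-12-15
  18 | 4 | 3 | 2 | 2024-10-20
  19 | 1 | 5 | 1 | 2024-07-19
SELECT id, product_id FROM orders WHERE product_id IN (SELECT id FROM products WHERE category = 'Computing')

Execution result:
id | product_id
8 | 7
10 | 6
12 | 7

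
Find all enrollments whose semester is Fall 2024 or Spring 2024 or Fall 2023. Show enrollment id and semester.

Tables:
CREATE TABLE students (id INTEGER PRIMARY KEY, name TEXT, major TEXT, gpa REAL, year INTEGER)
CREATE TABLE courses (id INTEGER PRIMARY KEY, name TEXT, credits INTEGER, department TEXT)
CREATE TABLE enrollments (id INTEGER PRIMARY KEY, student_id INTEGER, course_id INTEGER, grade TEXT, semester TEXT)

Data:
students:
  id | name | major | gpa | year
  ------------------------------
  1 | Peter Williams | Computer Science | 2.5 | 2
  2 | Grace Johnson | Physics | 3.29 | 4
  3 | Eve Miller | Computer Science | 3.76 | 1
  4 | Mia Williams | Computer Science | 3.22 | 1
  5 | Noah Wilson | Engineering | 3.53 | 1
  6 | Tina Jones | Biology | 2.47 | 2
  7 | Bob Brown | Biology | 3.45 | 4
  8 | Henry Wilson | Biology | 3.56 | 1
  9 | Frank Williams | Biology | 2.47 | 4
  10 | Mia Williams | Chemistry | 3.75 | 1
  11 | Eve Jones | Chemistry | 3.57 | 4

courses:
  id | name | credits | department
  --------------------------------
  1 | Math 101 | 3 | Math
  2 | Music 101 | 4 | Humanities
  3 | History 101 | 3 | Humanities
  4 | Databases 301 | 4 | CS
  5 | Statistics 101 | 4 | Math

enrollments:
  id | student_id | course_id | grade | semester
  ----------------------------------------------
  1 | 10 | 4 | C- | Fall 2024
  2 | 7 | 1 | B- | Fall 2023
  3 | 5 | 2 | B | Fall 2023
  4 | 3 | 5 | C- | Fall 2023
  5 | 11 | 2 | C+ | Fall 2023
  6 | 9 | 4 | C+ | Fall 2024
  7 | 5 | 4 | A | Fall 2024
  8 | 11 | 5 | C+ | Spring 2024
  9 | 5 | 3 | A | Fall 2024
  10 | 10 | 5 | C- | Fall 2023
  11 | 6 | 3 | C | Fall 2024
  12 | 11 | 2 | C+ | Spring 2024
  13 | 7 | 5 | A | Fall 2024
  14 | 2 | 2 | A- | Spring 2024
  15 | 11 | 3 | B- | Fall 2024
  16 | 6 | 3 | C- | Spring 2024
SELECT id, semester FROM enrollments WHERE semester IN ('Fall 2024', 'Spring 2024', 'Fall 2023')

Execution result:
id | semester
1 | Fall 2024
2 | Fall 2023
3 | Fall 2023
4 | Fall 2023
5 | Fall 2023
6 | Fall 2024
7 | Fall 2024
8 | Spring 2024
9 | Fall 2024
10 | Fall 2023
11 | Fall 2024
12 | Spring 2024
13 | Fall 2024
14 | Spring 2024
15 | Fall 2024
16 | Spring 2024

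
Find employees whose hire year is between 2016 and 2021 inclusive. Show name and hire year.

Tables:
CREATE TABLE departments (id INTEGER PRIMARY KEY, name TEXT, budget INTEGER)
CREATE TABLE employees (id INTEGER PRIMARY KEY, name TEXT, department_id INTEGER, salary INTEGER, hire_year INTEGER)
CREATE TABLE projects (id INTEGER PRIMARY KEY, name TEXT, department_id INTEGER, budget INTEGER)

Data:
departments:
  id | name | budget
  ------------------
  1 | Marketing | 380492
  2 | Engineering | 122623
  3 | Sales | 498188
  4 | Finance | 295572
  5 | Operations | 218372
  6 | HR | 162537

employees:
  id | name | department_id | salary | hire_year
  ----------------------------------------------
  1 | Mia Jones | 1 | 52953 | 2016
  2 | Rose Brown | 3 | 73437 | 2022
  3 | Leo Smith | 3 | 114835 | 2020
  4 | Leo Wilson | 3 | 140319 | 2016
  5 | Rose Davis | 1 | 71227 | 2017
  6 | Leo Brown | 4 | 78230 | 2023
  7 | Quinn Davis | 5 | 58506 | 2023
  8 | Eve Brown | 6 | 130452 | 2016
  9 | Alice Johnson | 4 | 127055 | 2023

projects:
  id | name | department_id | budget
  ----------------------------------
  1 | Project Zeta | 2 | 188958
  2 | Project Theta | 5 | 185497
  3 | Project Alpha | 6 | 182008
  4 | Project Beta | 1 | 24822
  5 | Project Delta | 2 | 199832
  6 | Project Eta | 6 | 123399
SELECT name, hire_year FROM employees WHERE hire_year BETWEEN 2016 AND 2021

Execution result:
name | hire_year
Mia Jones | 2016
Leo Smith | 2020
Leo Wilson | 2016
Rose Davis | 2017
Eve Brown | 2016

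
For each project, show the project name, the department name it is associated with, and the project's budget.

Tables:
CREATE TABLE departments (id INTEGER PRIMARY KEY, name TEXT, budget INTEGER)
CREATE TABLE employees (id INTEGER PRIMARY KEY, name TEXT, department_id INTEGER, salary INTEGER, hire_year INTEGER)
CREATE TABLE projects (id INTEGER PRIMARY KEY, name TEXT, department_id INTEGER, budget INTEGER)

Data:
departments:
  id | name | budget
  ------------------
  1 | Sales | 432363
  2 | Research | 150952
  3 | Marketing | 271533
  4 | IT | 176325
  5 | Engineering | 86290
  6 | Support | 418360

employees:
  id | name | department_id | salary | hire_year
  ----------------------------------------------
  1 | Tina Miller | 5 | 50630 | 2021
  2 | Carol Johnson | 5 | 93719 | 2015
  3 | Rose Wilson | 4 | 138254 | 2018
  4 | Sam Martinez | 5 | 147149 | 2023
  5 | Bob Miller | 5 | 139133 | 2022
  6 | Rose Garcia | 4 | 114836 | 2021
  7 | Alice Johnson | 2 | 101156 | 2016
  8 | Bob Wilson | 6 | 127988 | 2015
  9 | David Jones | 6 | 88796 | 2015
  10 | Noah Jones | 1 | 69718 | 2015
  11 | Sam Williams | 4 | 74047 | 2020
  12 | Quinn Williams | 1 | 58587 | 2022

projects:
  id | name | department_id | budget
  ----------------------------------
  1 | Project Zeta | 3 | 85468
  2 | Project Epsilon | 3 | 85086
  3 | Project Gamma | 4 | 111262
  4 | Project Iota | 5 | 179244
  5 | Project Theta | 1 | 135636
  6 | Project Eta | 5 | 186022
SELECT c.name, p.name AS department, c.budget FROM projects c JOIN departments p ON c.department_id = p.id

Execution result:
name | department | budget
Project Zeta | Marketing | 85468
Project Epsilon | Marketing | 85086
Project Gamma | IT | 111262
Project Iota | Engineering | 179244
Project Theta | Sales | 135636
Project Eta | Engineering | 186022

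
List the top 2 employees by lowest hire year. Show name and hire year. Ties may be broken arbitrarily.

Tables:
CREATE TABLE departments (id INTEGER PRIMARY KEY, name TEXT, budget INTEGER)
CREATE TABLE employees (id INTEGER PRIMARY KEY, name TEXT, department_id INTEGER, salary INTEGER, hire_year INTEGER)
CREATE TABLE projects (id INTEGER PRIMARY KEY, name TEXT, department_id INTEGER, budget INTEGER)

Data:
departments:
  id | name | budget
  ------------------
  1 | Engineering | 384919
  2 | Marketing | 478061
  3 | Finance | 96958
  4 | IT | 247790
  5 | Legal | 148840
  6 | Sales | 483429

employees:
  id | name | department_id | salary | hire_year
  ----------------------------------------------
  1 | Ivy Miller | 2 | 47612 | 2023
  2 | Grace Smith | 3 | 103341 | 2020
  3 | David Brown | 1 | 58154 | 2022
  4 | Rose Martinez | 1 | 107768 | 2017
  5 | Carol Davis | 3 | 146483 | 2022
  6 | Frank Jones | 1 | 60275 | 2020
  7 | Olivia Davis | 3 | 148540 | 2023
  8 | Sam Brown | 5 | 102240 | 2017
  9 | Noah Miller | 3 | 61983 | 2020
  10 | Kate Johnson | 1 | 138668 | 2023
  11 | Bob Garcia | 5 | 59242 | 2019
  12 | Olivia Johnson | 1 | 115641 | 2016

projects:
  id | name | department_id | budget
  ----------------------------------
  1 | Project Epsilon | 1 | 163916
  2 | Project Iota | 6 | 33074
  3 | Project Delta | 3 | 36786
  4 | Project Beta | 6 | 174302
SELECT name, hire_year FROM employees ORDER BY hire_year ASC LIMIT 2

Execution result:
name | hire_year
Olivia Johnson | 2016
Rose Martinez | 2017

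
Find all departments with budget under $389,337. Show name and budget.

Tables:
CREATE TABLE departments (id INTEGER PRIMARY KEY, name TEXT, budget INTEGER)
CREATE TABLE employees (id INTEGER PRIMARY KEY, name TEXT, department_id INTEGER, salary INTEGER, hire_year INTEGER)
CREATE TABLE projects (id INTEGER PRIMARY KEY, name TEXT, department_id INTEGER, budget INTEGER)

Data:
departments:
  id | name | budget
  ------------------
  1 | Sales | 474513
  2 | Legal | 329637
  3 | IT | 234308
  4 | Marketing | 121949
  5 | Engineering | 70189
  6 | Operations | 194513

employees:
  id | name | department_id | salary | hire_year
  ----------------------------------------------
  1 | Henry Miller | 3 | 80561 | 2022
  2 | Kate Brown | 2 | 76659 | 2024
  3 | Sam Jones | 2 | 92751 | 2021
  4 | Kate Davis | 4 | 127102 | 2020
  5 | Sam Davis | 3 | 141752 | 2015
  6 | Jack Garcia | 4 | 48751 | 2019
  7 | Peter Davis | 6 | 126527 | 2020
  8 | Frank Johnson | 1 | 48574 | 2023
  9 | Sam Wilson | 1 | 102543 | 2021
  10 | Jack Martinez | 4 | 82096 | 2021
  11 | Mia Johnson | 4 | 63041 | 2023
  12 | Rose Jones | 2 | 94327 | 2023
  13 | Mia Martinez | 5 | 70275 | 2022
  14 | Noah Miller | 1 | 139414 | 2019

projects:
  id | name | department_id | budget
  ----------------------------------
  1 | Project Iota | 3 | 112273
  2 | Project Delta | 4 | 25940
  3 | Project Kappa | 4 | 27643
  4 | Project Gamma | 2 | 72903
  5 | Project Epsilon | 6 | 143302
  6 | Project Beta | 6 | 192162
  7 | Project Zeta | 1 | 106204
SELECT name, budget FROM departments WHERE budget < 389337

Execution result:
name | budget
Legal | 329637
IT | 234308
Marketing | 121949
Engineering | 70189
Operations | 194513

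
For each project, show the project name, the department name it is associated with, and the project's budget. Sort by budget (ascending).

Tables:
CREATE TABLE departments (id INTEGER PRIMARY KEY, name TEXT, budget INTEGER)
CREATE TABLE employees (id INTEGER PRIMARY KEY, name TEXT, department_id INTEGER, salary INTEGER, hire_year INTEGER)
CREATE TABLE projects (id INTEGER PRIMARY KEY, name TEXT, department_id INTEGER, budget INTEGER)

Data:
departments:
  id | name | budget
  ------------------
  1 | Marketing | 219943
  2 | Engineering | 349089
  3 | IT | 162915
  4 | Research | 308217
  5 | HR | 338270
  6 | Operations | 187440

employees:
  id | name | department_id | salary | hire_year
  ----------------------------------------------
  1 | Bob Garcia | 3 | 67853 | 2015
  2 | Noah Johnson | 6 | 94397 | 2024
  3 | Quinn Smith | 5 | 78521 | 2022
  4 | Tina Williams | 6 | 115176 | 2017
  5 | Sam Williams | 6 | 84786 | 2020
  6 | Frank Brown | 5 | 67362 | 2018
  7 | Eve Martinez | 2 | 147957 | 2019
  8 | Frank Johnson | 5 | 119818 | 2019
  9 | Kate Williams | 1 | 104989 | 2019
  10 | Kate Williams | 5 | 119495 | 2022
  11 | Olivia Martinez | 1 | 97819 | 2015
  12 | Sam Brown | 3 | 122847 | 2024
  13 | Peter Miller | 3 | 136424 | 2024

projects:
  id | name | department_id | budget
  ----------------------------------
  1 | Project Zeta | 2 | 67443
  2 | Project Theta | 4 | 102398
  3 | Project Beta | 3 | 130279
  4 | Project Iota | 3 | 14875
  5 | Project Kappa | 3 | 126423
SELECT c.name, p.name AS department, c.budget FROM projects c JOIN departments p ON c.department_id = p.id ORDER BY c.budget ASC

Execution result:
name | department | budget
Project Iota | IT | 14875
Project Zeta | Engineering | 67443
Project Theta | Research | 102398
Project Kappa | IT | 126423
Project Beta | IT | 130279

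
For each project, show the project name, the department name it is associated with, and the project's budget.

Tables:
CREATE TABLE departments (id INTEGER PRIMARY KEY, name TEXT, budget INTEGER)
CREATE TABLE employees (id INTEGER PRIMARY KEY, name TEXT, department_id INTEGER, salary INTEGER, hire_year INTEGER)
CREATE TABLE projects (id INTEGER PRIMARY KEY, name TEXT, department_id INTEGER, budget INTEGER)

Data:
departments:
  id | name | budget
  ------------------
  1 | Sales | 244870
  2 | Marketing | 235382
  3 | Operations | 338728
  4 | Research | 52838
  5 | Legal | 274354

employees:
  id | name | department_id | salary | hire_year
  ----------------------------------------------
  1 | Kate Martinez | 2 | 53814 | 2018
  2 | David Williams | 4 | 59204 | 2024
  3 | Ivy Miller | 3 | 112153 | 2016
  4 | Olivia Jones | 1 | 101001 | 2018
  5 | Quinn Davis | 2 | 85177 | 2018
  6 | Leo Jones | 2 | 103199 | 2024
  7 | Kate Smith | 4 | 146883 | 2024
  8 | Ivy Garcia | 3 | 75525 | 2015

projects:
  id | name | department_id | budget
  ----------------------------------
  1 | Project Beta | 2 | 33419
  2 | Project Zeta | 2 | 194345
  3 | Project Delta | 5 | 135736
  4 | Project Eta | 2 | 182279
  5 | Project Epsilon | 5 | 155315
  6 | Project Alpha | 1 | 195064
SELECT c.name, p.name AS department, c.budget FROM projects c JOIN departments p ON c.department_id = p.id

Execution result:
name | department | budget
Project Beta | Marketing | 33419
Project Zeta | Marketing | 194345
Project Delta | Legal | 135736
Project Eta | Marketing | 182279
Project Epsilon | Legal | 155315
Project Alpha | Sales | 195064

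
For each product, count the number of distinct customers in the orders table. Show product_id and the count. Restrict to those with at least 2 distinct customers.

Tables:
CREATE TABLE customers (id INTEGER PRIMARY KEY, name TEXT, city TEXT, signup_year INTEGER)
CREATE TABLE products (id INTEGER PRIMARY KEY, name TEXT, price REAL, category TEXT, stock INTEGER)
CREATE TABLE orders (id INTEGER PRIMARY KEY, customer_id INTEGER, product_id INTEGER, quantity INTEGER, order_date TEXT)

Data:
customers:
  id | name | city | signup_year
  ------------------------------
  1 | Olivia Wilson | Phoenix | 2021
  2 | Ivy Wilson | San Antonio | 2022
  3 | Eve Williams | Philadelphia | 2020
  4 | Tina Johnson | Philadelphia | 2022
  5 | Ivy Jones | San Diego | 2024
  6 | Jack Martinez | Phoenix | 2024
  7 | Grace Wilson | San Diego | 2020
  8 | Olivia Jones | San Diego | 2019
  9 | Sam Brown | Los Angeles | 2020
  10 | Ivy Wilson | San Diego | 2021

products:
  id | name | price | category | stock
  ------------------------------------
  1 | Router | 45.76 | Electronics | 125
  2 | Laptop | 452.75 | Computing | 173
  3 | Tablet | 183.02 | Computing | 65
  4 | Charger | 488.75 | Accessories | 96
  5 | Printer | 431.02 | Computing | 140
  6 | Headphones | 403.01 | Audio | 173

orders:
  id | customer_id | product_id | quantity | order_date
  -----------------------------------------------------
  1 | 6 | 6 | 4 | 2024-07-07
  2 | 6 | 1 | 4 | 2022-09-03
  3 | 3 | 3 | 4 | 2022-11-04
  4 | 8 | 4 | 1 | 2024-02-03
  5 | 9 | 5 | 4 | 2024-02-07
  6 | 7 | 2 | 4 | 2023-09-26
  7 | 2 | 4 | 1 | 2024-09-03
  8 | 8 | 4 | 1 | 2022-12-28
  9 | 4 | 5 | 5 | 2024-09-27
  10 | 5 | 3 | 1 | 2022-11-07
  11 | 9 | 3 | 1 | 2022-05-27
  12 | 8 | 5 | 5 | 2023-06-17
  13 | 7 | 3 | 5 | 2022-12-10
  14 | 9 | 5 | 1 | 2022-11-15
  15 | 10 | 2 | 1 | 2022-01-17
SELECT product_id, COUNT(DISTINCT customer_id) AS distinct_customer_count FROM orders GROUP BY product_id HAVING COUNT(DISTINCT customer_id) >= 2

Execution result:
product_id | distinct_customer_count
2 | 2
3 | 4
4 | 2
5 | 3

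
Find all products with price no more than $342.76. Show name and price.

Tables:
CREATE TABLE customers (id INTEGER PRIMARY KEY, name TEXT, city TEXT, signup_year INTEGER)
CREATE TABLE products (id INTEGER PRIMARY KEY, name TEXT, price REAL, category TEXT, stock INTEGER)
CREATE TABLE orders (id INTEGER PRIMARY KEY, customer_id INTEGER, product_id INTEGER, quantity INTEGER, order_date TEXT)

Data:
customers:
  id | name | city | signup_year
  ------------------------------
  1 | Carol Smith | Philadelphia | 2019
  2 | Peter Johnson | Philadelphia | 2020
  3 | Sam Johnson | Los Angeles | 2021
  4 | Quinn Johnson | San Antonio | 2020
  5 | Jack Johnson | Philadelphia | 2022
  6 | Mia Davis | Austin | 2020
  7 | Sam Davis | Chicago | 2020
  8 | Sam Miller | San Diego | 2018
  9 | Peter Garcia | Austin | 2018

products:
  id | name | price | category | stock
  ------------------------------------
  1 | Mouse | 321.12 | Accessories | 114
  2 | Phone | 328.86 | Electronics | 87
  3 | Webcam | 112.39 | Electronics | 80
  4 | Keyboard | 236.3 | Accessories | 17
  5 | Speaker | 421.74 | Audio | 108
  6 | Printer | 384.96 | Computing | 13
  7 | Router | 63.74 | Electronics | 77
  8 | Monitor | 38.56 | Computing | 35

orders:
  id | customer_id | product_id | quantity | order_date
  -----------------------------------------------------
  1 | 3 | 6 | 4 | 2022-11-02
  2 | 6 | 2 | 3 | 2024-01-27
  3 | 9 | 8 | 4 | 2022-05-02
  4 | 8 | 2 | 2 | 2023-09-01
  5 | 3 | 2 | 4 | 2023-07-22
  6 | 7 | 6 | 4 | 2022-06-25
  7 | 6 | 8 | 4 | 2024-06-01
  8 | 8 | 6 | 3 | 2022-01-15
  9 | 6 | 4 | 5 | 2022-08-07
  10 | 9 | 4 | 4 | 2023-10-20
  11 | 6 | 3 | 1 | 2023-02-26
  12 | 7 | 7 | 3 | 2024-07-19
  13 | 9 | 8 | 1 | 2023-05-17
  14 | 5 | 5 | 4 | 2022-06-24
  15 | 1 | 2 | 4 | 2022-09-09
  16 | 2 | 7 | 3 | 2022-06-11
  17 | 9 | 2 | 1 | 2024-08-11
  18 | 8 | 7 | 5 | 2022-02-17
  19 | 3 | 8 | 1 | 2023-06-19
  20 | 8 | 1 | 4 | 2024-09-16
SELECT name, price FROM products WHERE price <= 342.76

Execution result:
name | price
Mouse | 321.12
Phone | 328.86
Webcam | 112.39
Keyboard | 236.30
Router | 63.74
Monitor | 38.56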